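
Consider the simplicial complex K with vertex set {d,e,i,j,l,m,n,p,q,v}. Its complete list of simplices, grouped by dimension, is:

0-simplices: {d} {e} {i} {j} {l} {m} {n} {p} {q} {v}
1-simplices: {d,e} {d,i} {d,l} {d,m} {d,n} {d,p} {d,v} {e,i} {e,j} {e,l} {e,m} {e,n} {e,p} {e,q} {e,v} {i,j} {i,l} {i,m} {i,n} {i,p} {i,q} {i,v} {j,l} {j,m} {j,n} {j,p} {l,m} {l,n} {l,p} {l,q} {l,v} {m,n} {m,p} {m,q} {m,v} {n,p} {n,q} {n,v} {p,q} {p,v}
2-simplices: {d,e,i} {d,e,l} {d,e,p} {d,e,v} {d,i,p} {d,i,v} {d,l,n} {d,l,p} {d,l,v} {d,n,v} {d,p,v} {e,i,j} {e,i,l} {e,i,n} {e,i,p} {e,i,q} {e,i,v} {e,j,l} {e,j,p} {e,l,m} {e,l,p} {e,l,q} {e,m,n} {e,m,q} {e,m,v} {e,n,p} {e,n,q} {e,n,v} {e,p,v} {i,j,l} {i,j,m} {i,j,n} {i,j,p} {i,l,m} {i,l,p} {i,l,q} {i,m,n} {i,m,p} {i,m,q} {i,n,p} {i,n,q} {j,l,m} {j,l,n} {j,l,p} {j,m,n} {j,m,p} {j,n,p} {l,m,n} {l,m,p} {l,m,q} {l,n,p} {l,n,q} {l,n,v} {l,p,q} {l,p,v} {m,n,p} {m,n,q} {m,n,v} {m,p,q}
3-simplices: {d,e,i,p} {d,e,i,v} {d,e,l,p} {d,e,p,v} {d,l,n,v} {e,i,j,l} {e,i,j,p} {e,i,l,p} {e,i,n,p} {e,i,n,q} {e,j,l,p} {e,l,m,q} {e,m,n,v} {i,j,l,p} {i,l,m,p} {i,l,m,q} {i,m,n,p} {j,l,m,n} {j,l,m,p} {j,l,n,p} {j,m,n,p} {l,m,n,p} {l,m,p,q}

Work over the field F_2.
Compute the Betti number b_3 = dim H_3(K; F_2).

n_0=10 n_1=40 n_2=59 n_3=23  [Z2]
∂1: piv[de,di,dl,dm,dn,dp,dv,ej,eq] rk=9  ker:ei,el,em,en,ep,ev,ij,il,im,in,ip,iq,iv,jl,jm,jn,jp,lm,ln,lp,lq,lv,mn,mp,mq,mv,np,nq,nv,pq,pv
∂2: piv[dei,del,dep,dev,dip,div,dln,dlp,dlv,dnv,dpv,eij,eil,ein,eiq,ejl,ejp,elm,elq,emn,emq,emv,enp,enq,env,ijm,ijn,ilm,imp,lpq] rk=30  ker:eip,eiv,elp,epv,ijl,ijp,ilp,ilq,imn,imq,inp,inq,jlm,jln,jlp,jmn,jmp,jnp,lmn,lmp,lmq,lnp,lnq,lnv,lpv,mnp,mnq,mnv,mpq
∂3: piv[deip,deiv,delp,depv,dlnv,eijl,eijp,eilp,einp,einq,ejlp,elmq,emnv,ilmp,ilmq,imnp,jlmn,jlmp,jlnp,jmnp,lmpq] rk=21  ker:ijlp,lmnp
b_3=(23−21)−0=2

b_3=2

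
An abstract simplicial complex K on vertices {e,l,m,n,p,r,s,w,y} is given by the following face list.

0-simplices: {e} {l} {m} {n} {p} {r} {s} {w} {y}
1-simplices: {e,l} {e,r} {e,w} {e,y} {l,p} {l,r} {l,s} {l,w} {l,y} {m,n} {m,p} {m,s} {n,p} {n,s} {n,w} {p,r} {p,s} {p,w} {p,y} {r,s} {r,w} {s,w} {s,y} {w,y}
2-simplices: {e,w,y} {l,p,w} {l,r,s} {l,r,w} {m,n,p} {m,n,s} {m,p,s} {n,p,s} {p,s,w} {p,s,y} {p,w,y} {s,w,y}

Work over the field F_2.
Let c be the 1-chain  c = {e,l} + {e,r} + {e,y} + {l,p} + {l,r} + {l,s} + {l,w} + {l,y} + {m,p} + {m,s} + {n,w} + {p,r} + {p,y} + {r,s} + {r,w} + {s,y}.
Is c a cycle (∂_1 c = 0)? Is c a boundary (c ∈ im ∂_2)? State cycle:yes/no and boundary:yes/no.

n_0=9 n_1=24 n_2=12  [Z2]
∂1: piv[el,er,ew,ey,lp,ls,mn,mp] rk=8  ker:lr,lw,ly,ms,np,ns,nw,pr,ps,pw,py,rs,rw,sw,sy,wy
∂2: piv[ewy,lpw,lrs,lrw,mnp,mns,mps,psw,psy,pwy] rk=10  ker:nps,swy
∂1c = {e} + {n} + {r} + {w}

cycle:no boundary:no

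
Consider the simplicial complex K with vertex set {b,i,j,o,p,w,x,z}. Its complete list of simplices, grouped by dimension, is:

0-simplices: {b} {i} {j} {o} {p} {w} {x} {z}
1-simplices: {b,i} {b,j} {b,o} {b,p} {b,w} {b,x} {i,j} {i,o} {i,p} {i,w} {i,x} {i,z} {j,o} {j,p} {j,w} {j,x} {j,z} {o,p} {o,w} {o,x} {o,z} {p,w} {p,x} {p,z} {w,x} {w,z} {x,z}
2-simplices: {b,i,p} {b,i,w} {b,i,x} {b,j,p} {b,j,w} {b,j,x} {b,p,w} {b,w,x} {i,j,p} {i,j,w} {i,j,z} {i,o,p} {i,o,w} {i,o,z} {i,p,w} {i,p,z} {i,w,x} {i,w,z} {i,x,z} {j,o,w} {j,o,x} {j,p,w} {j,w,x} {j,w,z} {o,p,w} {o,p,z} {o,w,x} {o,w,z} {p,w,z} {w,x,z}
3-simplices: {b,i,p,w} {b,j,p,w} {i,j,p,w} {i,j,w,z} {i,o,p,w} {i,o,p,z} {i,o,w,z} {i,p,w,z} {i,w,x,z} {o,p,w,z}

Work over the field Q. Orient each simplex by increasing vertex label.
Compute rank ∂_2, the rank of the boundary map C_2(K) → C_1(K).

rank∂_2=18

n_0=8 n_1=27 n_2=30 n_3=10  [Q]
∂1: piv[bi,bj,bo,bp,bw,bx,iz] rk=7  ker:ij,io,ip,iw,ix,jo,jp,jw,jx,jz,op,ow,ox,oz,pw,px,pz,wx,wz,xz
∂2: piv[bip,biw,bix,bjp,bjw,bjx,bpw,bwx,ijp,ijz,iop,iow,ioz,ipz,iwz,ixz,jow,jox] rk=18  ker:ijw,ipw,iwx,jpw,jwx,jwz,opw,opz,owx,owz,pwz,wxz
∂3: piv[bipw,bjpw,ijpw,ijwz,iopw,iopz,iowz,ipwz,iwxz] rk=9  ker:opwz
rk∂_2=18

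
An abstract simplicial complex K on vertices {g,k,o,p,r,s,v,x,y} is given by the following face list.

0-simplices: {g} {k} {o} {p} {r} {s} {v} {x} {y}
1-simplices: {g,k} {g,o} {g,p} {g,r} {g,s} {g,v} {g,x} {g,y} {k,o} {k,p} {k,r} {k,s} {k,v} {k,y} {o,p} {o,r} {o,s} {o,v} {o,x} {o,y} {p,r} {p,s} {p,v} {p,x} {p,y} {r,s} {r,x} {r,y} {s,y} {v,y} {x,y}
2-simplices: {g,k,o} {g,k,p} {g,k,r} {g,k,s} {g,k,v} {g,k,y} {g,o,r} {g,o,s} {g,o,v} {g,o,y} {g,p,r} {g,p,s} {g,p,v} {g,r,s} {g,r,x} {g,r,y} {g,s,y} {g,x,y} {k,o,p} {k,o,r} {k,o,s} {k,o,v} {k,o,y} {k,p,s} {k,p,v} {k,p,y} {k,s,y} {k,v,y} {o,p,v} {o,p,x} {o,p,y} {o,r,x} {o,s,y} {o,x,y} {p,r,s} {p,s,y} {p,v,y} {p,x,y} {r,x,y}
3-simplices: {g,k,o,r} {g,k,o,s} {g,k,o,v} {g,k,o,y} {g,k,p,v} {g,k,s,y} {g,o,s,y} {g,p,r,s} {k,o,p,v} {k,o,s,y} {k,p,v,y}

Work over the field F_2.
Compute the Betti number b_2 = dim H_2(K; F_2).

n_0=9 n_1=31 n_2=39 n_3=11  [Z2]
∂1: piv[gk,go,gp,gr,gs,gv,gx,gy] rk=8  ker:ko,kp,kr,ks,kv,ky,op,or,os,ov,ox,oy,pr,ps,pv,px,py,rs,rx,ry,sy,vy,xy
∂2: piv[gko,gkp,gkr,gks,gkv,gky,gor,gos,gov,goy,gpr,gps,gpv,grs,grx,gry,gsy,gxy,kop,kpy,kvy,opx,orx] rk=23  ker:kor,kos,kov,koy,kps,kpv,ksy,opv,opy,osy,oxy,prs,psy,pvy,pxy,rxy
∂3: piv[gkor,gkos,gkov,gkoy,gkpv,gksy,gosy,gprs,kopv,kpvy] rk=10  ker:kosy
b_2=(39−23)−10=6

b_2=6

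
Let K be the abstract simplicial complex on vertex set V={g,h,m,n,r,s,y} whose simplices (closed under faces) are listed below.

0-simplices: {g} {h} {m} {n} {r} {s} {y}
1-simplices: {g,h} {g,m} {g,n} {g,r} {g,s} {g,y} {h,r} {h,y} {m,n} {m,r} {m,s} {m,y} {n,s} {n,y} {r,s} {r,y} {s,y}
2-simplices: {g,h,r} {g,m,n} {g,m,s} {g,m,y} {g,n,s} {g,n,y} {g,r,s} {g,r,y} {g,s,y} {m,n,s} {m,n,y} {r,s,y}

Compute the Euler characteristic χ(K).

n_0=7 n_1=17 n_2=12
χ=+7−17+12=2

χ(K)=2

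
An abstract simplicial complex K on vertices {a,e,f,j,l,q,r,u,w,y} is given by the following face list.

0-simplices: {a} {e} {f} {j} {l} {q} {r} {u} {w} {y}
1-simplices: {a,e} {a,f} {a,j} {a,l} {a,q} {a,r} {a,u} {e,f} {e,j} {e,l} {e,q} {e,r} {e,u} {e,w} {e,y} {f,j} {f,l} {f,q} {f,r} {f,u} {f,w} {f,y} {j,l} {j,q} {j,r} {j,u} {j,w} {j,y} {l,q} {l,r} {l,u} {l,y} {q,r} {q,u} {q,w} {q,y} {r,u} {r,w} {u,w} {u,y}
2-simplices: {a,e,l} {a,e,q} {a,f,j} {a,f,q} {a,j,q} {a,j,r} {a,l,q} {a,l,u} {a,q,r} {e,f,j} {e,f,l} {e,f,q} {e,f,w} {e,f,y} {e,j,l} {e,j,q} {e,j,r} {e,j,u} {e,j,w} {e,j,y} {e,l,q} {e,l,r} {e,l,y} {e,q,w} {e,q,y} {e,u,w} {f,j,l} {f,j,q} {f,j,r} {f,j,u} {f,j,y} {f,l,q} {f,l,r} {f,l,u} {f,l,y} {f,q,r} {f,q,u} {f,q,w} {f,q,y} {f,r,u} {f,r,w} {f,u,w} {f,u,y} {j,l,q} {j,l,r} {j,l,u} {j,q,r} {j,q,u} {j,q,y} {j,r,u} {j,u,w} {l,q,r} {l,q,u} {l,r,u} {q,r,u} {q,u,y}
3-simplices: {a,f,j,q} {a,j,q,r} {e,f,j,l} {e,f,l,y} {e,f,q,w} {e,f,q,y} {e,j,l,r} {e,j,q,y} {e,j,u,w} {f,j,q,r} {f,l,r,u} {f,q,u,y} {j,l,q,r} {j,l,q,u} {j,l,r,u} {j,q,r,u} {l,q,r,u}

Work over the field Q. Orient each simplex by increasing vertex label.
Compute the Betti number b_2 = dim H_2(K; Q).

n_0=10 n_1=40 n_2=56 n_3=17  [Q]
∂1: piv[ae,af,aj,al,aq,ar,au,ew,ey] rk=9  ker:ef,ej,el,eq,er,eu,fj,fl,fq,fr,fu,fw,fy,jl,jq,jr,ju,jw,jy,lq,lr,lu,ly,qr,qu,qw,qy,ru,rw,uw,uy
∂2: piv[ael,aeq,afj,afq,ajq,ajr,alq,alu,aqr,efj,efl,efq,efw,efy,ejl,ejr,eju,ejw,ejy,elr,ely,eqw,eqy,euw,fjr,fju,flu,fqu,fru,frw,fuy] rk=31  ker:ejq,elq,fjl,fjq,fjy,flq,flr,fly,fqr,fqw,fqy,fuw,jlq,jlr,jlu,jqr,jqu,jqy,jru,juw,lqr,lqu,lru,qru,quy
∂3: piv[afjq,ajqr,efjl,efly,efqw,efqy,ejlr,ejqy,ejuw,fjqr,flru,fquy,jlqr,jlqu,jlru,jqru] rk=16  ker:lqru
b_2=(56−31)−16=9

b_2=9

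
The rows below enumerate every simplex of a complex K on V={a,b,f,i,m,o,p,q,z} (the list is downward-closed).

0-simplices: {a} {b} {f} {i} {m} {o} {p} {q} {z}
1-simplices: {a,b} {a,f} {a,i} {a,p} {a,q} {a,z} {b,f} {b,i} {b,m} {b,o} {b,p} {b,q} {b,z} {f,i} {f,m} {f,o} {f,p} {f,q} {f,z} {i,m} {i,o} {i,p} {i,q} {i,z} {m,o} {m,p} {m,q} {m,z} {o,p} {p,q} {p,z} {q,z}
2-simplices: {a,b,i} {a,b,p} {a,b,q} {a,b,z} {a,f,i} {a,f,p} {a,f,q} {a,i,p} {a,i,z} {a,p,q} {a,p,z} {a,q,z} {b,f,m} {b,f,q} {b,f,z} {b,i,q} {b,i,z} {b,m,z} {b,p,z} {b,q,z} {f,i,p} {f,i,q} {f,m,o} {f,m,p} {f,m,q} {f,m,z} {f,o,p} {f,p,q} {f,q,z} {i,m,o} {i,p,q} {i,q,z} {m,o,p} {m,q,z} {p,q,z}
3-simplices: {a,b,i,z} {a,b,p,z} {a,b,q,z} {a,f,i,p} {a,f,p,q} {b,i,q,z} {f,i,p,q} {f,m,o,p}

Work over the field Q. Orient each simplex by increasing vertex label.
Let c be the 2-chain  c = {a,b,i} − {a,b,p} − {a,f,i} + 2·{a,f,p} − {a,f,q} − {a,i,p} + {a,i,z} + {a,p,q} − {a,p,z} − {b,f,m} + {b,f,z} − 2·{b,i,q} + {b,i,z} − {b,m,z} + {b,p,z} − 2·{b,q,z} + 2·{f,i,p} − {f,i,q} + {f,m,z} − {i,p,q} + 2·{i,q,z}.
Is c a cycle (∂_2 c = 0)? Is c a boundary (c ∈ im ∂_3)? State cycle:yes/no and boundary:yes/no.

cycle:yes boundary:no

n_0=9 n_1=32 n_2=35 n_3=8  [Q]
∂1: piv[ab,af,ai,ap,aq,az,bm,bo] rk=8  ker:bf,bi,bp,bq,bz,fi,fm,fo,fp,fq,fz,im,io,ip,iq,iz,mo,mp,mq,mz,op,pq,pz,qz
∂2: piv[abi,abp,abq,abz,afi,afp,afq,aip,aiz,apq,apz,aqz,bfm,bfq,bfz,biq,bmz,fmo,fmp,fmq,fop,imo] rk=22  ker:biz,bpz,bqz,fip,fiq,fmz,fpq,fqz,ipq,iqz,mop,mqz,pqz
∂3: piv[abiz,abpz,abqz,afip,afpq,biqz,fipq,fmop] rk=8
∂2c = 0
c vs im∂3: residual ≠ 0 ⇒ not boundary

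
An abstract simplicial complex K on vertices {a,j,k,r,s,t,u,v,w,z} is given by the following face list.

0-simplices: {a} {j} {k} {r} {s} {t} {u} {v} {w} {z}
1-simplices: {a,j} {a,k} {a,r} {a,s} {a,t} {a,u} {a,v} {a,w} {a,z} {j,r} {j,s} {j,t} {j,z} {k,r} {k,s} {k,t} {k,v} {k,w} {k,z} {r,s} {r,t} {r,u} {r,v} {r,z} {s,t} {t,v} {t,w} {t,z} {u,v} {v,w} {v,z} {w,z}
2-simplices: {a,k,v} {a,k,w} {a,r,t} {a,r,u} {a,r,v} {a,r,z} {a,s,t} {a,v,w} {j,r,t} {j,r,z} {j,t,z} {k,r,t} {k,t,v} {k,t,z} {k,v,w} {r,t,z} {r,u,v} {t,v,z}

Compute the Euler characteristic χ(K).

χ(K)=-4

n_0=10 n_1=32 n_2=18
χ=+10−32+18=-4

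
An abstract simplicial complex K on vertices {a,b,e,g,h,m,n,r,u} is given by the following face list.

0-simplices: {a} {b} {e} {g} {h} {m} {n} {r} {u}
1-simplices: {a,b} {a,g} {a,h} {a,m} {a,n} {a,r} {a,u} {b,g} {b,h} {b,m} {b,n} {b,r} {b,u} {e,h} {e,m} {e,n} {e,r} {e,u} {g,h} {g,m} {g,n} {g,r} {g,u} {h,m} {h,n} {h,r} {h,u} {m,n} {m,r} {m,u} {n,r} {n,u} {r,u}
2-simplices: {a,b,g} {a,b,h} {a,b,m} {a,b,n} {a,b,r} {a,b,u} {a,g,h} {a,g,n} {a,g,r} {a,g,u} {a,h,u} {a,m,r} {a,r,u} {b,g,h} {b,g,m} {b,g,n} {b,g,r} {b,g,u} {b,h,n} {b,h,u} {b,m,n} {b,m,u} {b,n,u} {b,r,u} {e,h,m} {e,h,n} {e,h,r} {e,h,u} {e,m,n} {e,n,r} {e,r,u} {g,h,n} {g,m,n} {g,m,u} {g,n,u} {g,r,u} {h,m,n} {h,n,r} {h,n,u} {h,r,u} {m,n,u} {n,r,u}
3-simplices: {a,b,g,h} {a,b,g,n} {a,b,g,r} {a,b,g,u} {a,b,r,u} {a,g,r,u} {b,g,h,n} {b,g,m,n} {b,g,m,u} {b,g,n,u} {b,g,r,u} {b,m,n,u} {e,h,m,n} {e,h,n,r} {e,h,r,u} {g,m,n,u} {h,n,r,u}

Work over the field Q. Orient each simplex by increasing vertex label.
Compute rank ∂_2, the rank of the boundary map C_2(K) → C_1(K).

rank∂_2=25

n_0=9 n_1=33 n_2=42 n_3=17  [Q]
∂1: piv[ab,ag,ah,am,an,ar,au,eh] rk=8  ker:bg,bh,bm,bn,br,bu,em,en,er,eu,gh,gm,gn,gr,gu,hm,hn,hr,hu,mn,mr,mu,nr,nu,ru
∂2: piv[abg,abh,abm,abn,abr,abu,agh,agn,agr,agu,ahu,amr,aru,bgm,bhn,bmn,bmu,bnu,ehm,ehn,ehr,ehu,emn,enr,eru] rk=25  ker:bgh,bgn,bgr,bgu,bhu,bru,ghn,gmn,gmu,gnu,gru,hmn,hnr,hnu,hru,mnu,nru
∂3: piv[abgh,abgn,abgr,abgu,abru,agru,bghn,bgmn,bgmu,bgnu,bmnu,ehmn,ehnr,ehru,hnru] rk=15  ker:bgru,gmnu
rk∂_2=25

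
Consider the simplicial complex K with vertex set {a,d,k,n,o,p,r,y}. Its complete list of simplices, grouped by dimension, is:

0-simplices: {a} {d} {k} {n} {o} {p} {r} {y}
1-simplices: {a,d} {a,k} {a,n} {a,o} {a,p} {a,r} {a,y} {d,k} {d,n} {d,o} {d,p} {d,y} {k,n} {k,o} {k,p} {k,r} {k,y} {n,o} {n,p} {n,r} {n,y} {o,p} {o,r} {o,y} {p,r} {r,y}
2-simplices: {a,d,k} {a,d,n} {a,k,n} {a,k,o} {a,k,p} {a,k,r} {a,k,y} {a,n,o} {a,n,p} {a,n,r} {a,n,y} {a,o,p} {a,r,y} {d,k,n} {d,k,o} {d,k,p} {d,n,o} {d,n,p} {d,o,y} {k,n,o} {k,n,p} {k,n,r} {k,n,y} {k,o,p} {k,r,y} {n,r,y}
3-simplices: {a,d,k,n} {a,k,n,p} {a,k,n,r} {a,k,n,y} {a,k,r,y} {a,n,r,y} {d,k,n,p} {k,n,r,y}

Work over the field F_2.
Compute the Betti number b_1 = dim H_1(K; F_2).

n_0=8 n_1=26 n_2=26 n_3=8  [Z2]
∂1: piv[ad,ak,an,ao,ap,ar,ay] rk=7  ker:dk,dn,do,dp,dy,kn,ko,kp,kr,ky,no,np,nr,ny,op,or,oy,pr,ry
∂2: piv[adk,adn,akn,ako,akp,akr,aky,ano,anp,anr,any,aop,ary,dko,dkp,doy] rk=16  ker:dkn,dno,dnp,kno,knp,knr,kny,kop,kry,nry
∂3: piv[adkn,aknp,aknr,akny,akry,anry,dknp] rk=7  ker:knry
b_1=(26−7)−16=3

b_1=3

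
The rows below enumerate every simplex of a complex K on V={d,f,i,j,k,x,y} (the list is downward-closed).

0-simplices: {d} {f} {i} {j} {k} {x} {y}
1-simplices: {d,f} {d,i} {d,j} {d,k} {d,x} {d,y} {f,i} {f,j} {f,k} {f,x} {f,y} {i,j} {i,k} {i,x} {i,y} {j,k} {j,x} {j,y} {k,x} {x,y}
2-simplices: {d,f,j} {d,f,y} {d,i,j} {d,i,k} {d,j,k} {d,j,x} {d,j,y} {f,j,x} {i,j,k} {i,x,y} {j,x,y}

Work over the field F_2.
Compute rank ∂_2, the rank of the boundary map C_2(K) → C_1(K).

rank∂_2=10

n_0=7 n_1=20 n_2=11  [Z2]
∂1: piv[df,di,dj,dk,dx,dy] rk=6  ker:fi,fj,fk,fx,fy,ij,ik,ix,iy,jk,jx,jy,kx,xy
∂2: piv[dfj,dfy,dij,dik,djk,djx,djy,fjx,ixy,jxy] rk=10  ker:ijk
rk∂_2=10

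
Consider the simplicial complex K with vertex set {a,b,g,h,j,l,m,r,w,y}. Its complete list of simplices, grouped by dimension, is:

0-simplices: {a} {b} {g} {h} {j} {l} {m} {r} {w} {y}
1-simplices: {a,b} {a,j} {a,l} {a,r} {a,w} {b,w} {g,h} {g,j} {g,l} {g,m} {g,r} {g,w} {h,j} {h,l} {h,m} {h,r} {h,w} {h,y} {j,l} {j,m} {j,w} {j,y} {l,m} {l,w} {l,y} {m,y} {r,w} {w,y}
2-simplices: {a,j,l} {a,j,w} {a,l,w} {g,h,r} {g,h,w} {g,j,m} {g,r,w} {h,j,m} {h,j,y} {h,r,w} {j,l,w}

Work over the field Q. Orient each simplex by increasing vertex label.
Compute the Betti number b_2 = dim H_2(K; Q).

b_2=2

n_0=10 n_1=28 n_2=11  [Q]
∂1: piv[ab,aj,al,ar,aw,gh,gj,gm,hy] rk=9  ker:bw,gl,gr,gw,hj,hl,hm,hr,hw,jl,jm,jw,jy,lm,lw,ly,my,rw,wy
∂2: piv[ajl,ajw,alw,ghr,ghw,gjm,grw,hjm,hjy] rk=9  ker:hrw,jlw
b_2=(11−9)−0=2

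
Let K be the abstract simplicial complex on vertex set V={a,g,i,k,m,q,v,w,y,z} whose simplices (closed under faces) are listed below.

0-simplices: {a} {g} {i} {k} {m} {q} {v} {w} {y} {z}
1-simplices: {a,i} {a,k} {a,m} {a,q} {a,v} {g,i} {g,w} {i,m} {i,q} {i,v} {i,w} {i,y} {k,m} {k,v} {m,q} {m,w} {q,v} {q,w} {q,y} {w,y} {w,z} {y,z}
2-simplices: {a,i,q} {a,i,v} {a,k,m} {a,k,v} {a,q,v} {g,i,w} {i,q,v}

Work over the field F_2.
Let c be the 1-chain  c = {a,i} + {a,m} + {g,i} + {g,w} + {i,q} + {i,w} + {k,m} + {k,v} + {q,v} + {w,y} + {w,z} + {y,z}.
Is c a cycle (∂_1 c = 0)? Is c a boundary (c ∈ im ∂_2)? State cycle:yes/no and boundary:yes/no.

n_0=10 n_1=22 n_2=7  [Z2]
∂1: piv[ai,ak,am,aq,av,gi,gw,iy,wz] rk=9  ker:im,iq,iv,iw,km,kv,mq,mw,qv,qw,qy,wy,yz
∂2: piv[aiq,aiv,akm,akv,aqv,giw] rk=6  ker:iqv
∂1c = 0
c vs im∂2: residual ≠ 0 ⇒ not boundary

cycle:yes boundary:no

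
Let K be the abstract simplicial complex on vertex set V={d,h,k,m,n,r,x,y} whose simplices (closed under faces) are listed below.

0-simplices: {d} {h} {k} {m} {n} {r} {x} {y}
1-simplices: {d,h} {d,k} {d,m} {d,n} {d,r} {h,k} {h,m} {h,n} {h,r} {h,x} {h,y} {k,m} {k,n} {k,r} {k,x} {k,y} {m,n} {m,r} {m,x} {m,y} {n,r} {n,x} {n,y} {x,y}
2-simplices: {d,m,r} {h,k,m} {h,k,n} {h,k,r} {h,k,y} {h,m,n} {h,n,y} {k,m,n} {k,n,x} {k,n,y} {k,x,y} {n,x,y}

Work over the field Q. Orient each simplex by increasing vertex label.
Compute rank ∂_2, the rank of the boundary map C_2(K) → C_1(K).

n_0=8 n_1=24 n_2=12  [Q]
∂1: piv[dh,dk,dm,dn,dr,hx,hy] rk=7  ker:hk,hm,hn,hr,km,kn,kr,kx,ky,mn,mr,mx,my,nr,nx,ny,xy
∂2: piv[dmr,hkm,hkn,hkr,hky,hmn,hny,knx,kxy] rk=9  ker:kmn,kny,nxy
rk∂_2=9

rank∂_2=9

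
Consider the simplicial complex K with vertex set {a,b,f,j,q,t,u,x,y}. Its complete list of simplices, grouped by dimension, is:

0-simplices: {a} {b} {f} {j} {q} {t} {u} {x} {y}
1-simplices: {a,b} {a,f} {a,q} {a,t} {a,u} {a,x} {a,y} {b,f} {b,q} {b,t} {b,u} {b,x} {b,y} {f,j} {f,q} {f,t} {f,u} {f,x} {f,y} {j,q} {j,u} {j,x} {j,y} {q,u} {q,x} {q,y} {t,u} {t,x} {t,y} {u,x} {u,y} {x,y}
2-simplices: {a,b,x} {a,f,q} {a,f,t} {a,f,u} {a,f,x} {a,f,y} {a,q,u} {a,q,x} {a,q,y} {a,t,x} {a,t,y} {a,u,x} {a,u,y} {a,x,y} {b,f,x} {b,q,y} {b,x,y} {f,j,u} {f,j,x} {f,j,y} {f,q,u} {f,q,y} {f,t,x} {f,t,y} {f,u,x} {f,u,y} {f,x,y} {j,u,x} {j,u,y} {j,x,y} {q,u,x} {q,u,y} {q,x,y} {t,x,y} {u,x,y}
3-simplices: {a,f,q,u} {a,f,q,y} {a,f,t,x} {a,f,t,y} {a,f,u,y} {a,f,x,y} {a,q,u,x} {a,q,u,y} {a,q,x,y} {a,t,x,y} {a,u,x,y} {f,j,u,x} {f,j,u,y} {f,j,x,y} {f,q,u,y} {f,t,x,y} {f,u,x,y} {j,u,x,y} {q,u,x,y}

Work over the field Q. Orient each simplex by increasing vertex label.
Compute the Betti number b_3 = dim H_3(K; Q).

b_3=4

n_0=9 n_1=32 n_2=35 n_3=19  [Q]
∂1: piv[ab,af,aq,at,au,ax,ay,fj] rk=8  ker:bf,bq,bt,bu,bx,by,fq,ft,fu,fx,fy,jq,ju,jx,jy,qu,qx,qy,tu,tx,ty,ux,uy,xy
∂2: piv[abx,afq,aft,afu,afx,afy,aqu,aqx,aqy,atx,aty,aux,auy,axy,bfx,bqy,bxy,fju,fjx,fjy] rk=20  ker:fqu,fqy,ftx,fty,fux,fuy,fxy,jux,juy,jxy,qux,quy,qxy,txy,uxy
∂3: piv[afqu,afqy,aftx,afty,afuy,afxy,aqux,aquy,aqxy,atxy,auxy,fjux,fjuy,fjxy,fuxy] rk=15  ker:fquy,ftxy,juxy,quxy
b_3=(19−15)−0=4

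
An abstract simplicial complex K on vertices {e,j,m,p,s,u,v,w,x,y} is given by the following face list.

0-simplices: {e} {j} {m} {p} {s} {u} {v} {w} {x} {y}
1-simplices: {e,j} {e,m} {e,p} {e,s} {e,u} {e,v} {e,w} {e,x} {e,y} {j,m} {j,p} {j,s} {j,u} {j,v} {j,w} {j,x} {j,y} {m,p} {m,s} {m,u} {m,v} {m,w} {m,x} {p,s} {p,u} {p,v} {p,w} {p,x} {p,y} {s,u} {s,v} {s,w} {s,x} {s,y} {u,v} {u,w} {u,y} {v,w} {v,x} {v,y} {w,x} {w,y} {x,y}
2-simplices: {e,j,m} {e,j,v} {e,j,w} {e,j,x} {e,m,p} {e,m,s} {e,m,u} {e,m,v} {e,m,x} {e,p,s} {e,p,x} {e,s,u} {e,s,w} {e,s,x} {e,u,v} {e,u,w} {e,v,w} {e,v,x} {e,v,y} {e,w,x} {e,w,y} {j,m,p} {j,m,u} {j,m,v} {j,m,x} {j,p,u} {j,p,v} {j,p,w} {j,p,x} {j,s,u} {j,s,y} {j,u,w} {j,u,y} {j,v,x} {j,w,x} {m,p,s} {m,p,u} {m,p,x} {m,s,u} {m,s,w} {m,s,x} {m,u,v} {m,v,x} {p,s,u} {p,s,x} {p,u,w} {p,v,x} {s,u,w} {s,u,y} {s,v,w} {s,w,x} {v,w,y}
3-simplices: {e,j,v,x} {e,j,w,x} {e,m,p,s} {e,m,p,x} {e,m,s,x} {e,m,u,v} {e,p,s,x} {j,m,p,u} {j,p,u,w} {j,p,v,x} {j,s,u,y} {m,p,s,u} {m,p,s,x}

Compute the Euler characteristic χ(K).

χ(K)=6

n_0=10 n_1=43 n_2=52 n_3=13
χ=+10−43+52−13=6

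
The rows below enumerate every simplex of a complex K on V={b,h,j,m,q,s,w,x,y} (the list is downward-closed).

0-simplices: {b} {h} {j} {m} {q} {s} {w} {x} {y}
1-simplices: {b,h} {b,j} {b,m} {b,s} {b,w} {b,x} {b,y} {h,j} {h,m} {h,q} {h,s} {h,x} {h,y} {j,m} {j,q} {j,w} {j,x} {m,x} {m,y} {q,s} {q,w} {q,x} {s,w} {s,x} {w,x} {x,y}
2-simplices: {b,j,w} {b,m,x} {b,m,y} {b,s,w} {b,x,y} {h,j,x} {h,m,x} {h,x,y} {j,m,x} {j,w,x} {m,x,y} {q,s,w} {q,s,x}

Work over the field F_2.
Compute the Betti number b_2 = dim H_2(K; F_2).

b_2=1

n_0=9 n_1=26 n_2=13  [Z2]
∂1: piv[bh,bj,bm,bs,bw,bx,by,hq] rk=8  ker:hj,hm,hs,hx,hy,jm,jq,jw,jx,mx,my,qs,qw,qx,sw,sx,wx,xy
∂2: piv[bjw,bmx,bmy,bsw,bxy,hjx,hmx,hxy,jmx,jwx,qsw,qsx] rk=12  ker:mxy
b_2=(13−12)−0=1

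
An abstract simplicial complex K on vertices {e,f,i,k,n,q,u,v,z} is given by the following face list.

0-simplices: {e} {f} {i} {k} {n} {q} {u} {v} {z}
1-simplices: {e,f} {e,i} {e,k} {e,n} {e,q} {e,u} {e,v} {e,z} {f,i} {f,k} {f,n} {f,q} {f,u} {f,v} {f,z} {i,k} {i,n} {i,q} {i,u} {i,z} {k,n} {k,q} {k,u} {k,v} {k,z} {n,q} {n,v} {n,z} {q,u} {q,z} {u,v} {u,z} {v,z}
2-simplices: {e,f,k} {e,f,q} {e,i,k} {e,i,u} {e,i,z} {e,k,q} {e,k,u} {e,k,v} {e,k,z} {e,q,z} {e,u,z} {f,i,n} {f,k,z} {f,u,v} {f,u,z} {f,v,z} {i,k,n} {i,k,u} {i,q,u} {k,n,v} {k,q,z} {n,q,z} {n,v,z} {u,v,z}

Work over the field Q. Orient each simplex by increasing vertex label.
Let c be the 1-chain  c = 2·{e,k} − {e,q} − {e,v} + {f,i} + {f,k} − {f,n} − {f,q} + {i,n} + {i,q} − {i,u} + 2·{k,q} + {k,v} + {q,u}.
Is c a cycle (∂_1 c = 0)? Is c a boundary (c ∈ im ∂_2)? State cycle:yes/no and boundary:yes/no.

cycle:yes boundary:yes

n_0=9 n_1=33 n_2=24  [Q]
∂1: piv[ef,ei,ek,en,eq,eu,ev,ez] rk=8  ker:fi,fk,fn,fq,fu,fv,fz,ik,in,iq,iu,iz,kn,kq,ku,kv,kz,nq,nv,nz,qu,qz,uv,uz,vz
∂2: piv[efk,efq,eik,eiu,eiz,ekq,eku,ekv,ekz,eqz,euz,fin,fkz,fuv,fuz,fvz,ikn,iqu,knv,nqz,nvz] rk=21  ker:iku,kqz,uvz
∂1c = 0
c vs im∂2: reduces to 0 ⇒ boundary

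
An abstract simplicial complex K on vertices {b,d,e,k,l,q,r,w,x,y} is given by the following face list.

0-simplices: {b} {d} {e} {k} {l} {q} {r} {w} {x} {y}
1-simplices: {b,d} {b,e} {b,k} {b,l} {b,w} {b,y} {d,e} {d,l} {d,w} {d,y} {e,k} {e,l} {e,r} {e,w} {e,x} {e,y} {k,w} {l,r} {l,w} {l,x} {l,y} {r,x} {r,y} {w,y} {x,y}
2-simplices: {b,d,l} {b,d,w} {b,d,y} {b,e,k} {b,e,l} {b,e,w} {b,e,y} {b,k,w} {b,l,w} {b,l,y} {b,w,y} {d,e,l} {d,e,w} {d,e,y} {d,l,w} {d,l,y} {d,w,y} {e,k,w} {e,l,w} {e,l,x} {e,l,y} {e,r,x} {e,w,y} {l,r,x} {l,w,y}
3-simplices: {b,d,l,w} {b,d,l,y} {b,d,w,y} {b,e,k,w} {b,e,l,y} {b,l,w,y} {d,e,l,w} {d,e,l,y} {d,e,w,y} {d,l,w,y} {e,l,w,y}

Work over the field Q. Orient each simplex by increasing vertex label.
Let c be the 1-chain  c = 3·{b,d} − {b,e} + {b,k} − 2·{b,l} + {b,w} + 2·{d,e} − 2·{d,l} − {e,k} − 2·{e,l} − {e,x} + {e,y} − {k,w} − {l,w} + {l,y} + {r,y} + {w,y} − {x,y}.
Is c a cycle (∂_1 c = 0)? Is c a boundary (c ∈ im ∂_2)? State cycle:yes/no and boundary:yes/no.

cycle:no boundary:no

n_0=10 n_1=25 n_2=25 n_3=11  [Q]
∂1: piv[bd,be,bk,bl,bw,by,er,ex] rk=8  ker:de,dl,dw,dy,ek,el,ew,ey,kw,lr,lw,lx,ly,rx,ry,wy,xy
∂2: piv[bdl,bdw,bdy,bek,bel,bew,bey,bkw,blw,bly,bwy,del,elx,erx,lrx] rk=15  ker:dew,dey,dlw,dly,dwy,ekw,elw,ely,ewy,lwy
∂3: piv[bdlw,bdly,bdwy,bekw,bely,blwy,delw,dely,dewy] rk=9  ker:dlwy,elwy
∂1c = −2·{b} + 3·{d} + 4·{e} + {k} − 6·{l} − {r} − 2·{w} + 3·{y}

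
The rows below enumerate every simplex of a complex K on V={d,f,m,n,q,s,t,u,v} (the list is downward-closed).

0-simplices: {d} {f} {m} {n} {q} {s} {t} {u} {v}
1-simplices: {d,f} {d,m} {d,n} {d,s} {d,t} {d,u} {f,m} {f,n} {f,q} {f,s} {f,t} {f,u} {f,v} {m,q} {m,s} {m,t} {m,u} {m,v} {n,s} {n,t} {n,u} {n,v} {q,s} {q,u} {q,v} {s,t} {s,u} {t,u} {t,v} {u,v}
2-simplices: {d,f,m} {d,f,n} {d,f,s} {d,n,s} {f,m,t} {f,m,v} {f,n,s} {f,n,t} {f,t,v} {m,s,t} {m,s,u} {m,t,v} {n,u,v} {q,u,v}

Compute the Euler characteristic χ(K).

n_0=9 n_1=30 n_2=14
χ=+9−30+14=-7

χ(K)=-7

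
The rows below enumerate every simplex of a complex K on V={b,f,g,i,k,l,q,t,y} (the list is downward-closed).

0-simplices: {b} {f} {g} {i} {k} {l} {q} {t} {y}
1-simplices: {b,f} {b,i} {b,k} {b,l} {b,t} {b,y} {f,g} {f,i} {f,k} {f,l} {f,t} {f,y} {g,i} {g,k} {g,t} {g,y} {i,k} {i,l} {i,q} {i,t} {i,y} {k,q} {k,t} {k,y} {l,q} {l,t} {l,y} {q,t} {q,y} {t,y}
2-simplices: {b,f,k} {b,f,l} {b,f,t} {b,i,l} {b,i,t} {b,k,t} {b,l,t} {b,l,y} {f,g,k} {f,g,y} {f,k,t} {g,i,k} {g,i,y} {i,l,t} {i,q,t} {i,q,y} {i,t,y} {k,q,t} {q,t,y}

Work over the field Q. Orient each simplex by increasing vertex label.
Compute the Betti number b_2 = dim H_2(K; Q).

n_0=9 n_1=30 n_2=19  [Q]
∂1: piv[bf,bi,bk,bl,bt,by,fg,iq] rk=8  ker:fi,fk,fl,ft,fy,gi,gk,gt,gy,ik,il,it,iy,kq,kt,ky,lq,lt,ly,qt,qy,ty
∂2: piv[bfk,bfl,bft,bil,bit,bkt,blt,bly,fgk,fgy,gik,giy,iqt,iqy,ity,kqt] rk=16  ker:fkt,ilt,qty
b_2=(19−16)−0=3

b_2=3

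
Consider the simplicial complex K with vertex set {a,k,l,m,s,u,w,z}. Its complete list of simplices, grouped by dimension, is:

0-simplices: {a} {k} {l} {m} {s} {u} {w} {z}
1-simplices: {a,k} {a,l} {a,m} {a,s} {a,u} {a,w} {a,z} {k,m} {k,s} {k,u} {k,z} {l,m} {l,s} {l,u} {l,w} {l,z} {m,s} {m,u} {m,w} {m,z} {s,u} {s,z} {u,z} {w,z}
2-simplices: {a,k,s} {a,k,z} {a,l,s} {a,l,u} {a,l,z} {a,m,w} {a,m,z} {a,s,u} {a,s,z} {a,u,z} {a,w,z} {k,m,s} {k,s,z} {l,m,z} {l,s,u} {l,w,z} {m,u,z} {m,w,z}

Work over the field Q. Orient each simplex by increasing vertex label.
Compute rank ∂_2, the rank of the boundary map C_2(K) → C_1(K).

n_0=8 n_1=24 n_2=18  [Q]
∂1: piv[ak,al,am,as,au,aw,az] rk=7  ker:km,ks,ku,kz,lm,ls,lu,lw,lz,ms,mu,mw,mz,su,sz,uz,wz
∂2: piv[aks,akz,als,alu,alz,amw,amz,asu,asz,auz,awz,kms,lmz,lwz,muz] rk=15  ker:ksz,lsu,mwz
rk∂_2=15

rank∂_2=15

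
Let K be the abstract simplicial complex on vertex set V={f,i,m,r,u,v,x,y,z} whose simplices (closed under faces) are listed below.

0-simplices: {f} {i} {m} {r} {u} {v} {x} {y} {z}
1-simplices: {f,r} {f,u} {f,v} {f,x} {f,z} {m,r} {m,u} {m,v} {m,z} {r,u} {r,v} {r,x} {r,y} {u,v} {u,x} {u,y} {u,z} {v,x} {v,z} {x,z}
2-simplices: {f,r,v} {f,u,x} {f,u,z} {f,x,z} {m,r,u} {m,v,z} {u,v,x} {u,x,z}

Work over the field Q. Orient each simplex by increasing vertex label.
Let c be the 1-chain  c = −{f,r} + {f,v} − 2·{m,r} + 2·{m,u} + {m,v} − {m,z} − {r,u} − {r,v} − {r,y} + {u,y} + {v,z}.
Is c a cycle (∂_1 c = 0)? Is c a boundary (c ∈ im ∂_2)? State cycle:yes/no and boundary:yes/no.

n_0=9 n_1=20 n_2=8  [Q]
∂1: piv[fr,fu,fv,fx,fz,mr,ry] rk=7  ker:mu,mv,mz,ru,rv,rx,uv,ux,uy,uz,vx,vz,xz
∂2: piv[frv,fux,fuz,fxz,mru,mvz,uvx] rk=7  ker:uxz
∂1c = 0
c vs im∂2: residual ≠ 0 ⇒ not boundary

cycle:yes boundary:no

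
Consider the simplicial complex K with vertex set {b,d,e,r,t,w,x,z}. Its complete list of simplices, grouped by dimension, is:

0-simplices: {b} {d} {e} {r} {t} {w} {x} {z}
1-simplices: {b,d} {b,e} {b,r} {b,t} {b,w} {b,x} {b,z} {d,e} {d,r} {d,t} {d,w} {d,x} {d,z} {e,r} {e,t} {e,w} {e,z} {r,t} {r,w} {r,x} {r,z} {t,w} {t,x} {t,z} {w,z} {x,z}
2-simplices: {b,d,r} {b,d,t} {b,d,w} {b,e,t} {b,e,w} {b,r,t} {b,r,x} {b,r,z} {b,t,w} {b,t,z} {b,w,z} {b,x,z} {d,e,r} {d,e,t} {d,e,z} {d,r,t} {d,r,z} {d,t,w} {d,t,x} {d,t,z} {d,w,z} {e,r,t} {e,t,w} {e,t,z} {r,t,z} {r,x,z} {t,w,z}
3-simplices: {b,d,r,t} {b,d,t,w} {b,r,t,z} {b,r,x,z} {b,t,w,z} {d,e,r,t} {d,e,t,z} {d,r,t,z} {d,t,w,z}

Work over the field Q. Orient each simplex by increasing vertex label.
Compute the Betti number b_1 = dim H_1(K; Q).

b_1=2

n_0=8 n_1=26 n_2=27 n_3=9  [Q]
∂1: piv[bd,be,br,bt,bw,bx,bz] rk=7  ker:de,dr,dt,dw,dx,dz,er,et,ew,ez,rt,rw,rx,rz,tw,tx,tz,wz,xz
∂2: piv[bdr,bdt,bdw,bet,bew,brt,brx,brz,btw,btz,bwz,bxz,der,det,dez,drz,dtx] rk=17  ker:drt,dtw,dtz,dwz,ert,etw,etz,rtz,rxz,twz
∂3: piv[bdrt,bdtw,brtz,brxz,btwz,dert,detz,drtz,dtwz] rk=9
b_1=(26−7)−17=2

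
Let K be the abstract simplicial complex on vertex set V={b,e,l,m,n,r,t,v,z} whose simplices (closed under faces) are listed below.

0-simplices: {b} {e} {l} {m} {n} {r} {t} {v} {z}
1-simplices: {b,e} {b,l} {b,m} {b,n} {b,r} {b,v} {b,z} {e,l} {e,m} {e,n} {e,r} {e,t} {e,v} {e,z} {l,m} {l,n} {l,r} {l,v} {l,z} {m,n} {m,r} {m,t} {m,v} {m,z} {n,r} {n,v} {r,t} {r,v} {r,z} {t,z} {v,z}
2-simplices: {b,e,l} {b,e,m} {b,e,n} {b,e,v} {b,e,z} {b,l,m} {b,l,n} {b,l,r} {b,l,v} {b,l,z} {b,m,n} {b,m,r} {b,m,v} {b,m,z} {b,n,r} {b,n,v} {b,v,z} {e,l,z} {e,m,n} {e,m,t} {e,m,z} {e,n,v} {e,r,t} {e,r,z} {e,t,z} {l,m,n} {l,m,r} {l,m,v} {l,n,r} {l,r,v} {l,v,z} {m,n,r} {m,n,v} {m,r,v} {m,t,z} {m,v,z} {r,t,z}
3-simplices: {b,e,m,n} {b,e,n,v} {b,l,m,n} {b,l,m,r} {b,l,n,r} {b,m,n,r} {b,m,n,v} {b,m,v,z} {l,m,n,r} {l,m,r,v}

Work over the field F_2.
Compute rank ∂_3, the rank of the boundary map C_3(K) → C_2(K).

n_0=9 n_1=31 n_2=37 n_3=10  [Z2]
∂1: piv[be,bl,bm,bn,br,bv,bz,et] rk=8  ker:el,em,en,er,ev,ez,lm,ln,lr,lv,lz,mn,mr,mt,mv,mz,nr,nv,rt,rv,rz,tz,vz
∂2: piv[bel,bem,ben,bev,bez,blm,bln,blr,blv,blz,bmn,bmr,bmv,bmz,bnr,bnv,bvz,emt,ert,erz,etz,lrv] rk=22  ker:elz,emn,emz,env,lmn,lmr,lmv,lnr,lvz,mnr,mnv,mrv,mtz,mvz,rtz
∂3: piv[bemn,benv,blmn,blmr,blnr,bmnr,bmnv,bmvz,lmrv] rk=9  ker:lmnr
rk∂_3=9

rank∂_3=9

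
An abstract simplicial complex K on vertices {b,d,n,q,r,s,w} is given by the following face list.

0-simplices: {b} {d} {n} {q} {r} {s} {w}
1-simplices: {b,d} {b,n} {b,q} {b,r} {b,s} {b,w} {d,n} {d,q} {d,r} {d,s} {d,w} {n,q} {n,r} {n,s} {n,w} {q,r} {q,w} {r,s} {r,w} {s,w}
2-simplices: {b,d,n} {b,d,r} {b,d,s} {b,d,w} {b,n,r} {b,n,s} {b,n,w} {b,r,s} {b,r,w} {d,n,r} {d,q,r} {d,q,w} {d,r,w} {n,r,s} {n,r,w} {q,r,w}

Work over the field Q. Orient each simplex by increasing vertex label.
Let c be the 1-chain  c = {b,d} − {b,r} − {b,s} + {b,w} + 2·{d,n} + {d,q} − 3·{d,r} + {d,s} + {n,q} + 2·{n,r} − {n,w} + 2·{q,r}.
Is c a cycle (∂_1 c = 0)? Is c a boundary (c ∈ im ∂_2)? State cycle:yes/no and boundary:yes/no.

cycle:yes boundary:no

n_0=7 n_1=20 n_2=16  [Q]
∂1: piv[bd,bn,bq,br,bs,bw] rk=6  ker:dn,dq,dr,ds,dw,nq,nr,ns,nw,qr,qw,rs,rw,sw
∂2: piv[bdn,bdr,bds,bdw,bnr,bns,bnw,brs,brw,dqr,dqw] rk=11  ker:dnr,drw,nrs,nrw,qrw
∂1c = 0
c vs im∂2: residual ≠ 0 ⇒ not boundary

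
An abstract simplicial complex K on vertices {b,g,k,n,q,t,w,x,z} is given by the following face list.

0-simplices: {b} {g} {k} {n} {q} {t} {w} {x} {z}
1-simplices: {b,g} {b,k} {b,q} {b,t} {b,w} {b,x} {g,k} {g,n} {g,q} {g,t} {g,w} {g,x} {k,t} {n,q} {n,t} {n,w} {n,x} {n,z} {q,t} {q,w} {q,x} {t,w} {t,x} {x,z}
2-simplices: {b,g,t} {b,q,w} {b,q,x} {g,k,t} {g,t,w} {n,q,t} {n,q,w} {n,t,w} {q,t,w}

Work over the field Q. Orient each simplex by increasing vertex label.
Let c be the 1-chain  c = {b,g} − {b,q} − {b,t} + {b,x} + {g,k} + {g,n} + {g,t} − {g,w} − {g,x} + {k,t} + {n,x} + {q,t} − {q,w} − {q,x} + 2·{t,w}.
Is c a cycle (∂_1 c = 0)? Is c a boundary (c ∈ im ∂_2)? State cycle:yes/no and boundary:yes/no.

n_0=9 n_1=24 n_2=9  [Q]
∂1: piv[bg,bk,bq,bt,bw,bx,gn,nz] rk=8  ker:gk,gq,gt,gw,gx,kt,nq,nt,nw,nx,qt,qw,qx,tw,tx,xz
∂2: piv[bgt,bqw,bqx,gkt,gtw,nqt,nqw,ntw] rk=8  ker:qtw
∂1c = 0
c vs im∂2: residual ≠ 0 ⇒ not boundary

cycle:yes boundary:no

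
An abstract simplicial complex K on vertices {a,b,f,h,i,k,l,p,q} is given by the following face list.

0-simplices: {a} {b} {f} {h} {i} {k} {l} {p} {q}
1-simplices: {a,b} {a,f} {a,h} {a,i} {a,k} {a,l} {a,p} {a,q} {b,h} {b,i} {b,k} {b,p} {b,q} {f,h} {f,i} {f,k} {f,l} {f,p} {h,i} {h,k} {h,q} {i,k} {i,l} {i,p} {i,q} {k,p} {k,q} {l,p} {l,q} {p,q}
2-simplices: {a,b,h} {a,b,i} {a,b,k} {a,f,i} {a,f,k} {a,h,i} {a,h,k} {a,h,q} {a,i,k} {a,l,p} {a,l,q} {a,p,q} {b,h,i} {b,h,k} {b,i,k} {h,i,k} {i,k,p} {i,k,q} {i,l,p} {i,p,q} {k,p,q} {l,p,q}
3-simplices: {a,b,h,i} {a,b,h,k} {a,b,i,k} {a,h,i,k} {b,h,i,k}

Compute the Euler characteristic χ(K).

n_0=9 n_1=30 n_2=22 n_3=5
χ=+9−30+22−5=-4

χ(K)=-4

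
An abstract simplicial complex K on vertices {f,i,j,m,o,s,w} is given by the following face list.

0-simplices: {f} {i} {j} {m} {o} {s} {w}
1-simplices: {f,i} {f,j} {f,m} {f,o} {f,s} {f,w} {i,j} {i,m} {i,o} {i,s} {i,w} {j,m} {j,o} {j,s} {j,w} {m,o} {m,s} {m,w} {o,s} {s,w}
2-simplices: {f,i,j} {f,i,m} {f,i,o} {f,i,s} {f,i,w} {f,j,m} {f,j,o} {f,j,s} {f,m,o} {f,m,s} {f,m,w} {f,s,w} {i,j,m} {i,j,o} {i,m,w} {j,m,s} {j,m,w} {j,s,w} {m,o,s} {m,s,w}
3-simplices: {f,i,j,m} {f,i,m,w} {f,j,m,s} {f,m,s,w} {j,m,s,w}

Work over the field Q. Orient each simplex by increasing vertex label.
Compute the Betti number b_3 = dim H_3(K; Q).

n_0=7 n_1=20 n_2=20 n_3=5  [Q]
∂1: piv[fi,fj,fm,fo,fs,fw] rk=6  ker:ij,im,io,is,iw,jm,jo,js,jw,mo,ms,mw,os,sw
∂2: piv[fij,fim,fio,fis,fiw,fjm,fjo,fjs,fmo,fms,fmw,fsw,jmw,mos] rk=14  ker:ijm,ijo,imw,jms,jsw,msw
∂3: piv[fijm,fimw,fjms,fmsw,jmsw] rk=5
b_3=(5−5)−0=0

b_3=0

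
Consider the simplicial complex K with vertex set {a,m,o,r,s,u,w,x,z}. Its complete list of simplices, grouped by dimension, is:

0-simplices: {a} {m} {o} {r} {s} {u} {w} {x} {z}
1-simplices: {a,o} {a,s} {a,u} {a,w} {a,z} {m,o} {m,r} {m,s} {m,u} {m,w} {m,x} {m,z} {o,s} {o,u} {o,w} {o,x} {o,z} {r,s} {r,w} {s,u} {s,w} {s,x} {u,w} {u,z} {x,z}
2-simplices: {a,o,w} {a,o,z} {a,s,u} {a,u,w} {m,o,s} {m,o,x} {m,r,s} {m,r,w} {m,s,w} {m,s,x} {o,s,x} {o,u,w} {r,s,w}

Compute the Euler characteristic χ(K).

n_0=9 n_1=25 n_2=13
χ=+9−25+13=-3

χ(K)=-3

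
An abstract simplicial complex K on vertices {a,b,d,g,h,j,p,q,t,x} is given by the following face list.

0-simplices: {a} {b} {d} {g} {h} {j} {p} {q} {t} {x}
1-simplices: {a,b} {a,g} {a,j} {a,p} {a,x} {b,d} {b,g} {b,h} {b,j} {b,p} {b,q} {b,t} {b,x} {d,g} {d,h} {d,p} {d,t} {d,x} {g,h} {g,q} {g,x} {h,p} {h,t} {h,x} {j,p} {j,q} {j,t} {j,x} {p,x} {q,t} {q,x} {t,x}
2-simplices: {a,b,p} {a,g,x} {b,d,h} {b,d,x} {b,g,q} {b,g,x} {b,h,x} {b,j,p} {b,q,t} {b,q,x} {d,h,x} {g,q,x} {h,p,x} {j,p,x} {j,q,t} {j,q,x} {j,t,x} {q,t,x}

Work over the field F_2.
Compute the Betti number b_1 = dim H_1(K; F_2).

b_1=8

n_0=10 n_1=32 n_2=18  [Z2]
∂1: piv[ab,ag,aj,ap,ax,bd,bh,bq,bt] rk=9  ker:bg,bj,bp,bx,dg,dh,dp,dt,dx,gh,gq,gx,hp,ht,hx,jp,jq,jt,jx,px,qt,qx,tx
∂2: piv[abp,agx,bdh,bdx,bgq,bgx,bhx,bjp,bqt,bqx,hpx,jpx,jqt,jqx,jtx] rk=15  ker:dhx,gqx,qtx
b_1=(32−9)−15=8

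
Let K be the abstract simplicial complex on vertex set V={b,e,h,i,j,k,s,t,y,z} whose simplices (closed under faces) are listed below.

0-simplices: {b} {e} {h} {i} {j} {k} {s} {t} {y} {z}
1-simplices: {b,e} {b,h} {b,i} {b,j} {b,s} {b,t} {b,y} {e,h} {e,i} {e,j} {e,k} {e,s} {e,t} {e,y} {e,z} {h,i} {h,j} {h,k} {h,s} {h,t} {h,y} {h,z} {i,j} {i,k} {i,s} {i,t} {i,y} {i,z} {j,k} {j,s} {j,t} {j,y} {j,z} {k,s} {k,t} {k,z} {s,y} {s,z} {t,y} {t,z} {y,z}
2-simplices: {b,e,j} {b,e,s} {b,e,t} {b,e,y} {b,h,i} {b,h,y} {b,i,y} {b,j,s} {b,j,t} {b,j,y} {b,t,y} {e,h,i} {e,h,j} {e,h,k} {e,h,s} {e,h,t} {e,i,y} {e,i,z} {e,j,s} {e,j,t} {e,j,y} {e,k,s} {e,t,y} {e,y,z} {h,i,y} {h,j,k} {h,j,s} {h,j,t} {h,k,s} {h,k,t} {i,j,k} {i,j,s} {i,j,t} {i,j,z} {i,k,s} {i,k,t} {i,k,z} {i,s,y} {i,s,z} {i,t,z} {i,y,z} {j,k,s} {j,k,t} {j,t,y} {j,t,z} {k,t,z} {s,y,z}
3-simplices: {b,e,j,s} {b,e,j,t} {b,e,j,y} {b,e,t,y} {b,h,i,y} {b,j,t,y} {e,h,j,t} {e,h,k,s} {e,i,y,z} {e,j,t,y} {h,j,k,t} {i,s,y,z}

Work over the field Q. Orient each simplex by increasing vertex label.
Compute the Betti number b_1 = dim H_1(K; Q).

b_1=2

n_0=10 n_1=41 n_2=47 n_3=12  [Q]
∂1: piv[be,bh,bi,bj,bs,bt,by,ek,ez] rk=9  ker:eh,ei,ej,es,et,ey,hi,hj,hk,hs,ht,hy,hz,ij,ik,is,it,iy,iz,jk,js,jt,jy,jz,ks,kt,kz,sy,sz,ty,tz,yz
∂2: piv[bej,bes,bet,bey,bhi,bhy,biy,bjs,bjt,bjy,bty,ehi,ehj,ehk,ehs,eht,eiy,eiz,eks,eyz,hjk,hkt,ijk,ijs,ijt,ijz,ikz,isy,isz,itz] rk=30  ker:ejs,ejt,ejy,ety,hiy,hjs,hjt,hks,iks,ikt,iyz,jks,jkt,jty,jtz,ktz,syz
∂3: piv[bejs,bejt,bejy,bety,bhiy,bjty,ehjt,ehks,eiyz,hjkt,isyz] rk=11  ker:ejty
b_1=(41−9)−30=2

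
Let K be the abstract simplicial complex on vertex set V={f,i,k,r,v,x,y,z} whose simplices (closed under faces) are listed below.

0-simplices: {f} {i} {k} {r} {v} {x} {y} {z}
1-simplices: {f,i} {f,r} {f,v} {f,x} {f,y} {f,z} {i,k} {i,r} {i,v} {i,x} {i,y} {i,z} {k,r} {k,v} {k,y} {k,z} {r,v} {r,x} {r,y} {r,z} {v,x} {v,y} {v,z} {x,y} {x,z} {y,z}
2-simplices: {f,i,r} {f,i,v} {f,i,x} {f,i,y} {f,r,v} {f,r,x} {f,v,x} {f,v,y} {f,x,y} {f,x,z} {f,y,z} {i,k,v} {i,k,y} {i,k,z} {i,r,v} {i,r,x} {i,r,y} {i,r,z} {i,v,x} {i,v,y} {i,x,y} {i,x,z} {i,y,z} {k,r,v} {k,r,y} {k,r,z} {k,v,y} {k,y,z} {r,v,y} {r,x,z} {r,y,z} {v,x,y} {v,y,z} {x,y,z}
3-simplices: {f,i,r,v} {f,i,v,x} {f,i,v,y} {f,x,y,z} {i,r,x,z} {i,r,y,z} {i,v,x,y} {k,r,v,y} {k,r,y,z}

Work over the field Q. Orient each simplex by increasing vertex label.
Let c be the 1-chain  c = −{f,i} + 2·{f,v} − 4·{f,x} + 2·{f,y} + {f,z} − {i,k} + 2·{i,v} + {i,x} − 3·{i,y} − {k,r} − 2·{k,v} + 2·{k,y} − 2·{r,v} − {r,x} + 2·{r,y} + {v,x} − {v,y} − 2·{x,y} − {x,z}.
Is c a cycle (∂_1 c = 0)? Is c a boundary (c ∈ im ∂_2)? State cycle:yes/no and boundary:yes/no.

n_0=8 n_1=26 n_2=34 n_3=9  [Q]
∂1: piv[fi,fr,fv,fx,fy,fz,ik] rk=7  ker:ir,iv,ix,iy,iz,kr,kv,ky,kz,rv,rx,ry,rz,vx,vy,vz,xy,xz,yz
∂2: piv[fir,fiv,fix,fiy,frv,frx,fvx,fvy,fxy,fxz,fyz,ikv,iky,ikz,iry,irz,ixz,krv,vyz] rk=19  ker:irv,irx,ivx,ivy,ixy,iyz,kry,krz,kvy,kyz,rvy,rxz,ryz,vxy,xyz
∂3: piv[firv,fivx,fivy,fxyz,irxz,iryz,ivxy,krvy,kryz] rk=9
∂1c = 0
c vs im∂2: reduces to 0 ⇒ boundary

cycle:yes boundary:yes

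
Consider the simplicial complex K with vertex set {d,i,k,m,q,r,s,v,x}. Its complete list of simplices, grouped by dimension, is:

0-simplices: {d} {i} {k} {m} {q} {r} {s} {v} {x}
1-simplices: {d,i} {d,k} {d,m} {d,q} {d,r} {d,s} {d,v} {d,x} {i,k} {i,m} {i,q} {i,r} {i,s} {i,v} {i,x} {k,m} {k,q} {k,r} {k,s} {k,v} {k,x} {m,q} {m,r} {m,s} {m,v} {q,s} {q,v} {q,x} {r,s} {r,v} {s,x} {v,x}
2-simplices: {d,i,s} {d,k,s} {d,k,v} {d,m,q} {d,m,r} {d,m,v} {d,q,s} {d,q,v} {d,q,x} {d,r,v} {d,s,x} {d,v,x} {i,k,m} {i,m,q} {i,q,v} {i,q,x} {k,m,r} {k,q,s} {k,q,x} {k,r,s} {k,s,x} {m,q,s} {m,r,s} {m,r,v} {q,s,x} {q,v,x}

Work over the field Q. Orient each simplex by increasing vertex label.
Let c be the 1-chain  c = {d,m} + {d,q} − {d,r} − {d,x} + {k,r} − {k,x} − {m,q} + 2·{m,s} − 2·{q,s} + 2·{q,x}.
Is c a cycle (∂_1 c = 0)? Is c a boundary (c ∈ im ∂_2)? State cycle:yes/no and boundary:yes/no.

cycle:yes boundary:yes

n_0=9 n_1=32 n_2=26  [Q]
∂1: piv[di,dk,dm,dq,dr,ds,dv,dx] rk=8  ker:ik,im,iq,ir,is,iv,ix,km,kq,kr,ks,kv,kx,mq,mr,ms,mv,qs,qv,qx,rs,rv,sx,vx
∂2: piv[dis,dks,dkv,dmq,dmr,dmv,dqs,dqv,dqx,drv,dsx,dvx,ikm,imq,iqv,iqx,kmr,kqs,kqx,krs,mqs,mrs] rk=22  ker:ksx,mrv,qsx,qvx
∂1c = 0
c vs im∂2: reduces to 0 ⇒ boundary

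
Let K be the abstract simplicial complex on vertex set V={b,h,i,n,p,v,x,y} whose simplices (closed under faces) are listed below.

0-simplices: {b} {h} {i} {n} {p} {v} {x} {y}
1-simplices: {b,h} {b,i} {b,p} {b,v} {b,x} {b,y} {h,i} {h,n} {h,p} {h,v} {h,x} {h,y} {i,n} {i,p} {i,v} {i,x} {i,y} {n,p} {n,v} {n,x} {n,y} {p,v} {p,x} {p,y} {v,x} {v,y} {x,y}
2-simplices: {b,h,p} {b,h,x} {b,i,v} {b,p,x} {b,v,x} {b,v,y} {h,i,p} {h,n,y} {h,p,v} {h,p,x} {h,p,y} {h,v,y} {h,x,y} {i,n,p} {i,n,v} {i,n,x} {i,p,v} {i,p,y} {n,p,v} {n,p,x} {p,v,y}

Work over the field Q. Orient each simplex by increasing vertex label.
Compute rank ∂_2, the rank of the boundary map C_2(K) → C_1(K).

rank∂_2=18

n_0=8 n_1=27 n_2=21  [Q]
∂1: piv[bh,bi,bp,bv,bx,by,hn] rk=7  ker:hi,hp,hv,hx,hy,in,ip,iv,ix,iy,np,nv,nx,ny,pv,px,py,vx,vy,xy
∂2: piv[bhp,bhx,biv,bpx,bvx,bvy,hip,hny,hpv,hpy,hvy,hxy,inp,inv,inx,ipv,ipy,npx] rk=18  ker:hpx,npv,pvy
rk∂_2=18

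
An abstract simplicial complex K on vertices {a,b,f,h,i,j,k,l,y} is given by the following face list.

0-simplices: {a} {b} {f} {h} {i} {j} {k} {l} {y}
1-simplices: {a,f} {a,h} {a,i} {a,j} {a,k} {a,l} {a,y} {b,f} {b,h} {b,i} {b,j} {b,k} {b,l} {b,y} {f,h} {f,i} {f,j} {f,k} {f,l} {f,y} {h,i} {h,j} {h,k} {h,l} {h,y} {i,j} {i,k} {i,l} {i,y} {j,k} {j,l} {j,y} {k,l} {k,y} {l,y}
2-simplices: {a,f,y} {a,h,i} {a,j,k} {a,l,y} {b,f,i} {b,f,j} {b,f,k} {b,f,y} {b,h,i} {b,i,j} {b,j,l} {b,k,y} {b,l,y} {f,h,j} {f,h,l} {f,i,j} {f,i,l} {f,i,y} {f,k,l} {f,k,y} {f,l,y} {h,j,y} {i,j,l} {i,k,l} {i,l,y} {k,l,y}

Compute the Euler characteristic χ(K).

χ(K)=0

n_0=9 n_1=35 n_2=26
χ=+9−35+26=0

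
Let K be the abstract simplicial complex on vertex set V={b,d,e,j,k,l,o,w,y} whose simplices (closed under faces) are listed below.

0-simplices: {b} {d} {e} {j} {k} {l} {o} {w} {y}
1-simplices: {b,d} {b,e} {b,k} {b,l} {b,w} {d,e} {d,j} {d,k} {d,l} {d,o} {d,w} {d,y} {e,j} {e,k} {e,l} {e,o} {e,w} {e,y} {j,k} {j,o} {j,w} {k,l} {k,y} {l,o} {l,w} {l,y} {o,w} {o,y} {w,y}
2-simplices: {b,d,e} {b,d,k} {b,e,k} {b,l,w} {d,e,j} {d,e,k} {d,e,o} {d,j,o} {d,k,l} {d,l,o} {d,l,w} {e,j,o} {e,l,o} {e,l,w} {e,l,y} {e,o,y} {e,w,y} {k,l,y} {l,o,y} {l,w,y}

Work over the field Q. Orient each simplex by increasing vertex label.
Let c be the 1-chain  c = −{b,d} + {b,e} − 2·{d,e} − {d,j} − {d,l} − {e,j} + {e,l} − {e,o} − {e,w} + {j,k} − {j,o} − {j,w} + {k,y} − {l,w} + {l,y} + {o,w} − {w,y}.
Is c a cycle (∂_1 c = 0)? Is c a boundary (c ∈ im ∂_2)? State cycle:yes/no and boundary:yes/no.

cycle:no boundary:no

n_0=9 n_1=29 n_2=20  [Q]
∂1: piv[bd,be,bk,bl,bw,dj,do,dy] rk=8  ker:de,dk,dl,dw,ej,ek,el,eo,ew,ey,jk,jo,jw,kl,ky,lo,lw,ly,ow,oy,wy
∂2: piv[bde,bdk,bek,blw,dej,deo,djo,dkl,dlo,dlw,elo,elw,ely,eoy,ewy,kly] rk=16  ker:dek,ejo,loy,lwy
∂1c = 3·{d} + {e} − {j} − 3·{o} − {w} + {y}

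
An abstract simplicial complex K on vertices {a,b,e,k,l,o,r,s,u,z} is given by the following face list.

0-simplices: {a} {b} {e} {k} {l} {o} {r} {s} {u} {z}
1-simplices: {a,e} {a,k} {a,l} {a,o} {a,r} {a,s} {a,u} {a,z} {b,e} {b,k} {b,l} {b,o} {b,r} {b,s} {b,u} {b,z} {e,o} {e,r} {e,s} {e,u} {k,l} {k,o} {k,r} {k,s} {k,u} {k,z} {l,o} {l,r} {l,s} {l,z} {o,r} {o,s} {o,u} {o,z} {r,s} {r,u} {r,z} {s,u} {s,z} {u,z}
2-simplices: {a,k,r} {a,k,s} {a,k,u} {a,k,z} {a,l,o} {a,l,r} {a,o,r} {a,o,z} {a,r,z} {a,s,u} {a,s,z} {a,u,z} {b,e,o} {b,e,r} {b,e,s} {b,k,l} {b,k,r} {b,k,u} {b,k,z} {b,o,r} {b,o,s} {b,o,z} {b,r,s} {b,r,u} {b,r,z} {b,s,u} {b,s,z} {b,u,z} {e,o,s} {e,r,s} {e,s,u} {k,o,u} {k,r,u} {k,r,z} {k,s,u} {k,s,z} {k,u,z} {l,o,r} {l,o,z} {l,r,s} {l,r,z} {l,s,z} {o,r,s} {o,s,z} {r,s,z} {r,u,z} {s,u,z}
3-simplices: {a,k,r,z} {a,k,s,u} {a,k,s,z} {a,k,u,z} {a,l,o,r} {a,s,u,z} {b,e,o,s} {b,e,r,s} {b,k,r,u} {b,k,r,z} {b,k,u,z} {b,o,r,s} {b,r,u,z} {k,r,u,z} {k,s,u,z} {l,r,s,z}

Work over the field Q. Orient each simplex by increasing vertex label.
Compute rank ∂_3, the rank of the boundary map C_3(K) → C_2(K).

rank∂_3=14

n_0=10 n_1=40 n_2=47 n_3=16  [Q]
∂1: piv[ae,ak,al,ao,ar,as,au,az,be] rk=9  ker:bk,bl,bo,br,bs,bu,bz,eo,er,es,eu,kl,ko,kr,ks,ku,kz,lo,lr,ls,lz,or,os,ou,oz,rs,ru,rz,su,sz,uz
∂2: piv[akr,aks,aku,akz,alo,alr,aor,aoz,arz,asu,asz,auz,beo,ber,bes,bkl,bkr,bku,bkz,bor,bos,brs,bru,bsu,esu,kou,loz,lrs] rk=28  ker:boz,brz,bsz,buz,eos,ers,kru,krz,ksu,ksz,kuz,lor,lrz,lsz,ors,osz,rsz,ruz,suz
∂3: piv[akrz,aksu,aksz,akuz,alor,asuz,beos,bers,bkru,bkrz,bkuz,bors,bruz,lrsz] rk=14  ker:kruz,ksuz
rk∂_3=14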